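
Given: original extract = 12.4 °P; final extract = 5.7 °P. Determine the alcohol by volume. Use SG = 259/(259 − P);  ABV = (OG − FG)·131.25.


OG = 259/(259 − 12.4) = 1.0503
FG = 259/(259 − 5.7) = 1.0225
ABV = (1.0503 − 1.0225)·131.25

3.6462 % ABV


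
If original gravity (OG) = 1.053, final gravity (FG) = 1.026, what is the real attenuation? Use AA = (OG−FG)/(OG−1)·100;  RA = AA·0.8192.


AA = (1.053 − 1.026)/(1.053 − 1)·100 = 50.9434
RA = 50.9434·0.8192

41.7328 %


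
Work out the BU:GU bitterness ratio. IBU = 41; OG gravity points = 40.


BU:GU = IBU / OG_points
BU:GU = 41 / 40

1.0250


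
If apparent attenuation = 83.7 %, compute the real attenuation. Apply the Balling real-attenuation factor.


RA = AA · 0.8192
RA = 83.7 · 0.8192

68.5670 %


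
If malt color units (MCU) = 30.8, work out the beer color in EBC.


SRM = 1.4922·MCU^0.6859;  EBC = SRM·1.97
SRM = 1.4922·30.8^0.6859 = 15.6612
EBC = 15.6612·1.97

30.8525 EBC


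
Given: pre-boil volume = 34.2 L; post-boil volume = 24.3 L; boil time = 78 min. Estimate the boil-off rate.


rate = (V_pre − V_post) / (t_min/60)
rate = (34.2 − 24.3) / (78/60)

7.6154 L/hr


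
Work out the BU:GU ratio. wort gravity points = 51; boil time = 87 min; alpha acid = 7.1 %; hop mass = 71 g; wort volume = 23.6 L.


U = 1.65·0.000125^(GP/1000)·(1−e^(−0.04t))/4.15;  IBU = (α/100)·m·U·1000/V;  BU:GU = IBU/GP
U = 1.65·0.000125^(51/1000)·(1−e^(−0.04·87))/4.15 = 0.2437
IBU = (7.1/100)·71·0.2437·1000/23.6 = 52.0467
BU:GU = 52.0467/51

1.0205


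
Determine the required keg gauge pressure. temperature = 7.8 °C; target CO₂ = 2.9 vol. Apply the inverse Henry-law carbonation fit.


psi = vols/(0.01821 + 0.09011·e^(−0.04·T)) − 14.695
psi = 2.9/(0.01821 + 0.09011·e^(−0.04·7.8)) − 14.695

19.7595 psi


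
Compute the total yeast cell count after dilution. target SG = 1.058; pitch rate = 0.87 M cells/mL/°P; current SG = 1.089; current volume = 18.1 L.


V_w = V·((SG_c−1)/(SG_t−1)−1);  °P = 259 − 259/SG_t;  cells = rate·(V+V_w)·°P
V_w = 18.1·((1.089−1)/(1.058−1)−1) = 9.6741
V_final = 18.1 + 9.6741 = 27.7741
°P = 259 − 259/1.058 = 14.1985
cells = 0.87·27.7741·14.1985

343.0852 billion cells


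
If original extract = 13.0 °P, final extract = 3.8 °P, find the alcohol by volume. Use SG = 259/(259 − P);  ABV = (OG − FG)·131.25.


OG = 259/(259 − 13.0) = 1.0528
FG = 259/(259 − 3.8) = 1.0149
ABV = (1.0528 − 1.0149)·131.25

4.9816 % ABV


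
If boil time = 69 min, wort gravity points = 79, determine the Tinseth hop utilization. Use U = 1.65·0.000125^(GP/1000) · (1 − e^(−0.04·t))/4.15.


bigness = 1.65·0.000125^(79/1000) = 0.8112
boil_factor = (1 − e^(−0.04·69))/4.15 = 0.2257
U = 0.8112 · 0.2257

0.1831


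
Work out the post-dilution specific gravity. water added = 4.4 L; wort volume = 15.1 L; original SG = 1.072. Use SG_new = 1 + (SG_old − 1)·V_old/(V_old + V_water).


pts = (1.072 − 1)·1000·15.1/(15.1 + 4.4) = 55.7538
SG_new = 1 + 55.7538/1000

1.0558


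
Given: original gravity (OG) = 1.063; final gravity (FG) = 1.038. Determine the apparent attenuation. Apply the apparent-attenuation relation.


AA = (OG − FG)/(OG − 1) · 100
AA = (1.063 − 1.038)/(1.063 − 1) · 100

39.6825 %


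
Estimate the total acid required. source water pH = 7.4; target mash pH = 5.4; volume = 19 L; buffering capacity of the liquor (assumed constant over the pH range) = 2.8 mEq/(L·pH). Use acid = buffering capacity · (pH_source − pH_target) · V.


acid = 2.8 · (7.4 − 5.4) · 19

106.4000 mEq


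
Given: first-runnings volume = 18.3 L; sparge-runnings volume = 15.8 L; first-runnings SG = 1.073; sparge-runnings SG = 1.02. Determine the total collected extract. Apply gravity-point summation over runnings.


total = Σ (SG_i − 1)·1000·V_i
first = (1.073 − 1)·1000·18.3 = 1335.9000
sparge = (1.02 − 1)·1000·15.8 = 316.0000
total = 1335.9000 + 316.0000

1651.9000 gravity·L


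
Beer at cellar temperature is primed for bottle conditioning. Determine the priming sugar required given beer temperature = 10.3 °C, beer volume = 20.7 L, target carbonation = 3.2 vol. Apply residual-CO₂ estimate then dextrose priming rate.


residual = 14.695·(0.01821 + 0.09011·e^(−0.04·T));  sugar = (target − residual)·4.0·V
residual = 14.695·(0.01821 + 0.09011·e^(−0.04·10.3)) = 1.1446
sugar = (3.2 − 1.1446)·4.0·20.7

170.1852 g


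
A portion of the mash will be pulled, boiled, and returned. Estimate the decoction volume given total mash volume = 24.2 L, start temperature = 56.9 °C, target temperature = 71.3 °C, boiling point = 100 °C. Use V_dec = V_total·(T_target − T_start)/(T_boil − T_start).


V_dec = 24.2·(71.3 − 56.9)/(100 − 56.9)

8.0854 L


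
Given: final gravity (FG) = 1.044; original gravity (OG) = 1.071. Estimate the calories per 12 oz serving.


ABW = (OG−FG)·131.25·0.79/FG;  °P = 259 − 259/SG (for OG→OE and FG→AE);  RE = 0.1808·OE + 0.8192·AE;  Cal = (6.9·ABW + 4·(RE−0.1))·FG·3.55
ABW = (1.071 − 1.044)·131.25·0.79/1.044 = 2.6816
OE = 259 − 259/1.071 = 17.1699 °P
AE = 259 − 259/1.044 = 10.9157 °P
RE = 0.1808·17.1699 + 0.8192·10.9157 = 12.0465 °P
Cal = (6.9·2.6816 + 4·(12.0465−0.1))·1.044·3.55

245.6794 kcal


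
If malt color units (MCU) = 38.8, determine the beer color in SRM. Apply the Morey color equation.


SRM = 1.4922 · MCU^0.6859
SRM = 1.4922 · 38.8^0.6859

18.3488 SRM


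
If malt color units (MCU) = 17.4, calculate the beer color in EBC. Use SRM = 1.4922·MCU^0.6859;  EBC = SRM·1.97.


SRM = 1.4922·17.4^0.6859 = 10.5857
EBC = 10.5857·1.97

20.8538 EBC


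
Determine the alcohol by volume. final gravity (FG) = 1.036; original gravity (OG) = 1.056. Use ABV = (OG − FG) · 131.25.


ABV = (1.056 − 1.036) · 131.25

2.6250 % ABV


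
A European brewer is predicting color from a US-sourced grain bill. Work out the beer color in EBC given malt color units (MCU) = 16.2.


SRM = 1.4922·MCU^0.6859;  EBC = SRM·1.97
SRM = 1.4922·16.2^0.6859 = 10.0794
EBC = 10.0794·1.97

19.8564 EBC


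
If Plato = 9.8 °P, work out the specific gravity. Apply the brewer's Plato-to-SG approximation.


SG = 259/(259 − P)
SG = 259/(259 − 9.8)

1.0393


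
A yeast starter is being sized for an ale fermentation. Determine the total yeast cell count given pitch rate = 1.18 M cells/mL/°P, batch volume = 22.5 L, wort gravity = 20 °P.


cells (billions) = rate · V_L · °P
cells = 1.18 · 22.5 · 20

531.0000 billion cells


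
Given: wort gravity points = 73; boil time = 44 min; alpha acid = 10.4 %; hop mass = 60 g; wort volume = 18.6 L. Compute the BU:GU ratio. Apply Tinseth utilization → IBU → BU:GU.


U = 1.65·0.000125^(GP/1000)·(1−e^(−0.04t))/4.15;  IBU = (α/100)·m·U·1000/V;  BU:GU = IBU/GP
U = 1.65·0.000125^(73/1000)·(1−e^(−0.04·44))/4.15 = 0.1708
IBU = (10.4/100)·60·0.1708·1000/18.6 = 57.3045
BU:GU = 57.3045/73

0.7850


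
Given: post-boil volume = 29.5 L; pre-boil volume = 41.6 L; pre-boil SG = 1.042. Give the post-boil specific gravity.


SG_post = 1 + (SG_pre − 1)·V_pre/V_post
pts_pre = (1.042 − 1)·1000 = 42.0000
pts_post = 42.0000·41.6/29.5 = 59.2271
SG_post = 1 + 59.2271/1000

1.0592


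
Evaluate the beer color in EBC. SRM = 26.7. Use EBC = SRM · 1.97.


EBC = 26.7 · 1.97

52.5990 EBC


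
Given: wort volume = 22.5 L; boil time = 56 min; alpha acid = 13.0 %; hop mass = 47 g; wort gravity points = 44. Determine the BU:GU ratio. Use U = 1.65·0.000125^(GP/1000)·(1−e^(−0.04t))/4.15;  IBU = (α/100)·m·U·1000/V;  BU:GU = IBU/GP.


U = 1.65·0.000125^(44/1000)·(1−e^(−0.04·56))/4.15 = 0.2392
IBU = (13.0/100)·47·0.2392·1000/22.5 = 64.9641
BU:GU = 64.9641/44

1.4765


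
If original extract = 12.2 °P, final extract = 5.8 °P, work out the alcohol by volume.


SG = 259/(259 − P);  ABV = (OG − FG)·131.25
OG = 259/(259 − 12.2) = 1.0494
FG = 259/(259 − 5.8) = 1.0229
ABV = (1.0494 − 1.0229)·131.25

3.4815 % ABV


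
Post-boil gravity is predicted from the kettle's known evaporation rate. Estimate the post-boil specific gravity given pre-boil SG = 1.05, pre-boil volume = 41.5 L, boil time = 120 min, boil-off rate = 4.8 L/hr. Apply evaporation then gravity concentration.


V_post = V_pre − rate·(t/60);  SG_post = 1 + (SG_pre−1)·V_pre/V_post
V_post = 41.5 − 4.8·(120/60) = 31.9000
SG_post = 1 + (1.05 − 1)·41.5/31.9000

1.0650


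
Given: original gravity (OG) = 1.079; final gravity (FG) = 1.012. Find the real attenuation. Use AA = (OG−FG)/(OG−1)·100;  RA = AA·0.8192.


AA = (1.079 − 1.012)/(1.079 − 1)·100 = 84.8101
RA = 84.8101·0.8192

69.4765 %


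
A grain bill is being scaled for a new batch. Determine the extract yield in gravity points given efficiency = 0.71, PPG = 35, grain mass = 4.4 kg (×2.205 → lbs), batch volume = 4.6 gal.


points = lbs × PPG × eff / vol
lbs = 4.4 × 2.205 = 9.7020
points = 9.7020 × 35 × 0.71 / 4.6

52.4119 points


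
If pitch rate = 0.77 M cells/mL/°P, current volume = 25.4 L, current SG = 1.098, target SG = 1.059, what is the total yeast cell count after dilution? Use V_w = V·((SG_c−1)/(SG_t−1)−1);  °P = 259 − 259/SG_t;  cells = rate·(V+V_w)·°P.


V_w = 25.4·((1.098−1)/(1.059−1)−1) = 16.7898
V_final = 25.4 + 16.7898 = 42.1898
°P = 259 − 259/1.059 = 14.4297
cells = 0.77·42.1898·14.4297

468.7641 billion cells


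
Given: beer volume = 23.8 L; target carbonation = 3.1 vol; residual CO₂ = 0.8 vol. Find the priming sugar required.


sugar = (target − residual)·4.0·V
sugar = (3.1 − 0.8)·4.0·23.8

218.9600 g


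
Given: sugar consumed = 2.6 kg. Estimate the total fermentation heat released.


Q = m_sugar · 590 kJ/kg
Q = 2.6 · 590

1534.0000 kJ


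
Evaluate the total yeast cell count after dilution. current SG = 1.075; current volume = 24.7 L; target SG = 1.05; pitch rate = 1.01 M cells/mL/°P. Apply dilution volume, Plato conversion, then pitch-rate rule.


V_w = V·((SG_c−1)/(SG_t−1)−1);  °P = 259 − 259/SG_t;  cells = rate·(V+V_w)·°P
V_w = 24.7·((1.075−1)/(1.05−1)−1) = 12.3500
V_final = 24.7 + 12.3500 = 37.0500
°P = 259 − 259/1.05 = 12.3333
cells = 1.01·37.0500·12.3333

461.5195 billion cells


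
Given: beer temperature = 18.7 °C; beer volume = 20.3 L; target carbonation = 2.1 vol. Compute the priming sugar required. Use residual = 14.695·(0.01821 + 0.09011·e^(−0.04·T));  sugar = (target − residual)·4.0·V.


residual = 14.695·(0.01821 + 0.09011·e^(−0.04·18.7)) = 0.8943
sugar = (2.1 − 0.8943)·4.0·20.3

97.8996 g


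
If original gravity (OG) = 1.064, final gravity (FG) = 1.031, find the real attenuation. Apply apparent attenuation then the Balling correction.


AA = (OG−FG)/(OG−1)·100;  RA = AA·0.8192
AA = (1.064 − 1.031)/(1.064 − 1)·100 = 51.5625
RA = 51.5625·0.8192

42.2400 %


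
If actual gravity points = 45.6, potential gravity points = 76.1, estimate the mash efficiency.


efficiency = actual / potential × 100
efficiency = 45.6 / 76.1 × 100

59.9212 %


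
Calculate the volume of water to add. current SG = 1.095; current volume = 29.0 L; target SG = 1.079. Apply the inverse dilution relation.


V_water = V·((SG_curr − 1)/(SG_target − 1) − 1)
V_water = 29.0·((1.095 − 1)/(1.079 − 1) − 1)

5.8734 L


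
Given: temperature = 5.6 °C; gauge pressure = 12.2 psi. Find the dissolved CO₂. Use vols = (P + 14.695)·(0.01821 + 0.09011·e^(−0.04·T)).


vols = (12.2 + 14.695)·(0.01821 + 0.09011·e^(−0.04·5.6))

2.4269 volumes


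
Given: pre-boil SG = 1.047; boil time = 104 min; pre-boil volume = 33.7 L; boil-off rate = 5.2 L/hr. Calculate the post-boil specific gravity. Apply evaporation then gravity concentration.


V_post = V_pre − rate·(t/60);  SG_post = 1 + (SG_pre−1)·V_pre/V_post
V_post = 33.7 − 5.2·(104/60) = 24.6867
SG_post = 1 + (1.047 − 1)·33.7/24.6867

1.0642


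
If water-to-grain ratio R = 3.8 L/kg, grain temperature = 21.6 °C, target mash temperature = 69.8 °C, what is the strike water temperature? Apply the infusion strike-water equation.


T_strike = (0.41/R)·(T_mash − T_grain) + T_mash
T_strike = (0.41/3.8)·(69.8 − 21.6) + 69.8

75.0005 °C


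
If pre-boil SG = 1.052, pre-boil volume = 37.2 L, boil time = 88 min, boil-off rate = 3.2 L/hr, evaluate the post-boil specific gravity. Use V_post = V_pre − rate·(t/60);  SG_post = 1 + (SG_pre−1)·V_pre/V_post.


V_post = 37.2 − 3.2·(88/60) = 32.5067
SG_post = 1 + (1.052 − 1)·37.2/32.5067

1.0595


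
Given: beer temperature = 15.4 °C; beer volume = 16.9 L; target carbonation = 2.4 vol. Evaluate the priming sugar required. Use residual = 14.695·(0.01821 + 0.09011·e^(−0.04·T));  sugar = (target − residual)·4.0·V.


residual = 14.695·(0.01821 + 0.09011·e^(−0.04·15.4)) = 0.9828
sugar = (2.4 − 0.9828)·4.0·16.9

95.8041 g


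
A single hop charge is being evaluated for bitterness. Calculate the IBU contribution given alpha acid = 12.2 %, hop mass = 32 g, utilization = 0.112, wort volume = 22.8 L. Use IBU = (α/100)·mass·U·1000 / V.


IBU = (12.2/100)·32·0.112·1000 / 22.8

19.1775 IBU


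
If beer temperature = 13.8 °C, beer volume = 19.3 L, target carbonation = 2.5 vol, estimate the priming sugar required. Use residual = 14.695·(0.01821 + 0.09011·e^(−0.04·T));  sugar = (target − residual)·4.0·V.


residual = 14.695·(0.01821 + 0.09011·e^(−0.04·13.8)) = 1.0300
sugar = (2.5 − 1.0300)·4.0·19.3

113.4804 g


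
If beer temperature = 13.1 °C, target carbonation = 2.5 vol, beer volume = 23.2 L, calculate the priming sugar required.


residual = 14.695·(0.01821 + 0.09011·e^(−0.04·T));  sugar = (target − residual)·4.0·V
residual = 14.695·(0.01821 + 0.09011·e^(−0.04·13.1)) = 1.0517
sugar = (2.5 − 1.0517)·4.0·23.2

134.4025 g


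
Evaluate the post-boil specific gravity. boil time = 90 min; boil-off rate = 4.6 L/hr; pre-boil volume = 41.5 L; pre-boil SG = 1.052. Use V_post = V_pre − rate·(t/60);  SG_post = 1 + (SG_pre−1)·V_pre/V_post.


V_post = 41.5 − 4.6·(90/60) = 34.6000
SG_post = 1 + (1.052 − 1)·41.5/34.6000

1.0624


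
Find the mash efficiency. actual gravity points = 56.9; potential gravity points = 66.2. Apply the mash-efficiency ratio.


efficiency = actual / potential × 100
efficiency = 56.9 / 66.2 × 100

85.9517 %


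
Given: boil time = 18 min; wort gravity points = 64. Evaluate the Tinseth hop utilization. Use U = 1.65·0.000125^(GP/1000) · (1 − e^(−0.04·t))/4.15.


bigness = 1.65·0.000125^(64/1000) = 0.9283
boil_factor = (1 − e^(−0.04·18))/4.15 = 0.1237
U = 0.9283 · 0.1237

0.1148


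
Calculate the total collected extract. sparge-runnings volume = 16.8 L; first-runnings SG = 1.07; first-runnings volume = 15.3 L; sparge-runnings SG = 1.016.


total = Σ (SG_i − 1)·1000·V_i
first = (1.07 − 1)·1000·15.3 = 1071.0000
sparge = (1.016 − 1)·1000·16.8 = 268.8000
total = 1071.0000 + 268.8000

1339.8000 gravity·L


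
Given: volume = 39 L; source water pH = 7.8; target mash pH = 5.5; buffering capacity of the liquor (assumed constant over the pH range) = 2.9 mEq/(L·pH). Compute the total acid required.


acid = buffering capacity · (pH_source − pH_target) · V
acid = 2.9 · (7.8 − 5.5) · 39

260.1300 mEq


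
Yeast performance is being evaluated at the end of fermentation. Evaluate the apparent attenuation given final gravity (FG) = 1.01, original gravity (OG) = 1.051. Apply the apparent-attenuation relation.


AA = (OG − FG)/(OG − 1) · 100
AA = (1.051 − 1.01)/(1.051 − 1) · 100

80.3922 %


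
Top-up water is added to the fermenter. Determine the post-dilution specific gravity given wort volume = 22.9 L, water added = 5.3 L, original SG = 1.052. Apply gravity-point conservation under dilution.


SG_new = 1 + (SG_old − 1)·V_old/(V_old + V_water)
pts = (1.052 − 1)·1000·22.9/(22.9 + 5.3) = 42.2270
SG_new = 1 + 42.2270/1000

1.0422


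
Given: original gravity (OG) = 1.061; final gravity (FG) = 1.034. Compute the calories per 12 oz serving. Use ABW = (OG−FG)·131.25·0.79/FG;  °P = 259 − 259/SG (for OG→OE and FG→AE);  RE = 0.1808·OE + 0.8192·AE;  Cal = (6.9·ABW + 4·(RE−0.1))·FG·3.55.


ABW = (1.061 − 1.034)·131.25·0.79/1.034 = 2.7075
OE = 259 − 259/1.061 = 14.8907 °P
AE = 259 − 259/1.034 = 8.5164 °P
RE = 0.1808·14.8907 + 0.8192·8.5164 = 9.6689 °P
Cal = (6.9·2.7075 + 4·(9.6689−0.1))·1.034·3.55

209.0735 kcal


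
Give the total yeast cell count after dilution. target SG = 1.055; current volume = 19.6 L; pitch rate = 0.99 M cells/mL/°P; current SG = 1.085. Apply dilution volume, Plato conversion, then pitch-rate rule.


V_w = V·((SG_c−1)/(SG_t−1)−1);  °P = 259 − 259/SG_t;  cells = rate·(V+V_w)·°P
V_w = 19.6·((1.085−1)/(1.055−1)−1) = 10.6909
V_final = 19.6 + 10.6909 = 30.2909
°P = 259 − 259/1.055 = 13.5024
cells = 0.99·30.2909·13.5024

404.9091 billion cells


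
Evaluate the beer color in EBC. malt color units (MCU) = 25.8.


SRM = 1.4922·MCU^0.6859;  EBC = SRM·1.97
SRM = 1.4922·25.8^0.6859 = 13.8694
EBC = 13.8694·1.97

27.3227 EBC


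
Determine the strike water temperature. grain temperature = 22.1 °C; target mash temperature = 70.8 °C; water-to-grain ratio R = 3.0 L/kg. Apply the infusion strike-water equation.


T_strike = (0.41/R)·(T_mash − T_grain) + T_mash
T_strike = (0.41/3.0)·(70.8 − 22.1) + 70.8

77.4557 °C


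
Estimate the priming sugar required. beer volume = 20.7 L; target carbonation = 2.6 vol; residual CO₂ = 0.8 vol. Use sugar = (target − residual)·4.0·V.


sugar = (2.6 − 0.8)·4.0·20.7

149.0400 g


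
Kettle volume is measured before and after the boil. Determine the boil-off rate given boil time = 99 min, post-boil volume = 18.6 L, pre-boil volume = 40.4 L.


rate = (V_pre − V_post) / (t_min/60)
rate = (40.4 − 18.6) / (99/60)

13.2121 L/hr


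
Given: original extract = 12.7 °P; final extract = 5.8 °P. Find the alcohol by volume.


SG = 259/(259 − P);  ABV = (OG − FG)·131.25
OG = 259/(259 − 12.7) = 1.0516
FG = 259/(259 − 5.8) = 1.0229
ABV = (1.0516 − 1.0229)·131.25

3.7611 % ABV


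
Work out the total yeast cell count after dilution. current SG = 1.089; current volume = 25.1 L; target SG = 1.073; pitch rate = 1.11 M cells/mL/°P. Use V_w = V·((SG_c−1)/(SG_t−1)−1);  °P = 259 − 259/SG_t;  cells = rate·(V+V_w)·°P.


V_w = 25.1·((1.089−1)/(1.073−1)−1) = 5.5014
V_final = 25.1 + 5.5014 = 30.6014
°P = 259 − 259/1.073 = 17.6207
cells = 1.11·30.6014·17.6207

598.5311 billion cells


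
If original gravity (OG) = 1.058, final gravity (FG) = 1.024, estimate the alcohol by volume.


ABV = (OG − FG) · 131.25
ABV = (1.058 − 1.024) · 131.25

4.4625 % ABV


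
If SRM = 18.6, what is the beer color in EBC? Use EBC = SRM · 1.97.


EBC = 18.6 · 1.97

36.6420 EBC


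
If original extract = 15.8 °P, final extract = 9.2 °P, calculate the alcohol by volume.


SG = 259/(259 − P);  ABV = (OG − FG)·131.25
OG = 259/(259 − 15.8) = 1.0650
FG = 259/(259 − 9.2) = 1.0368
ABV = (1.0650 − 1.0368)·131.25

3.6931 % ABV


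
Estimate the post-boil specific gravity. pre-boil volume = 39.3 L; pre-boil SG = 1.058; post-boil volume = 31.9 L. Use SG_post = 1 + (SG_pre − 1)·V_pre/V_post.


pts_pre = (1.058 − 1)·1000 = 58.0000
pts_post = 58.0000·39.3/31.9 = 71.4545
SG_post = 1 + 71.4545/1000

1.0715


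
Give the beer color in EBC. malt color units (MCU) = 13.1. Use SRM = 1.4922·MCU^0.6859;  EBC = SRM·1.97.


SRM = 1.4922·13.1^0.6859 = 8.7129
EBC = 8.7129·1.97

17.1644 EBC


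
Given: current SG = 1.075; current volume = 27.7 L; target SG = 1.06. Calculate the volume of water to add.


V_water = V·((SG_curr − 1)/(SG_target − 1) − 1)
V_water = 27.7·((1.075 − 1)/(1.06 − 1) − 1)

6.9250 L


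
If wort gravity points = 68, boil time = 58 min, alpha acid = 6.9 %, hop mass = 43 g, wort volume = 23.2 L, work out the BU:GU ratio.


U = 1.65·0.000125^(GP/1000)·(1−e^(−0.04t))/4.15;  IBU = (α/100)·m·U·1000/V;  BU:GU = IBU/GP
U = 1.65·0.000125^(68/1000)·(1−e^(−0.04·58))/4.15 = 0.1946
IBU = (6.9/100)·43·0.1946·1000/23.2 = 24.8846
BU:GU = 24.8846/68

0.3659


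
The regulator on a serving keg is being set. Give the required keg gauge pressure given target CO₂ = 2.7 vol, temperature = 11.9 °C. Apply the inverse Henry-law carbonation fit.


psi = vols/(0.01821 + 0.09011·e^(−0.04·T)) − 14.695
psi = 2.7/(0.01821 + 0.09011·e^(−0.04·11.9)) − 14.695

21.6970 psi


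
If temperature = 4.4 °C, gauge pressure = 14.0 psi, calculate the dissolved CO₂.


vols = (P + 14.695)·(0.01821 + 0.09011·e^(−0.04·T))
vols = (14.0 + 14.695)·(0.01821 + 0.09011·e^(−0.04·4.4))

2.6910 volumes


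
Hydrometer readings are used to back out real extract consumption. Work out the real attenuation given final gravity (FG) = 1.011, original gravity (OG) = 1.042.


AA = (OG−FG)/(OG−1)·100;  RA = AA·0.8192
AA = (1.042 − 1.011)/(1.042 − 1)·100 = 73.8095
RA = 73.8095·0.8192

60.4648 %


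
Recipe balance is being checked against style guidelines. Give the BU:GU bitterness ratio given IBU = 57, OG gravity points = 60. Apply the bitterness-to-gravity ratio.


BU:GU = IBU / OG_points
BU:GU = 57 / 60

0.9500


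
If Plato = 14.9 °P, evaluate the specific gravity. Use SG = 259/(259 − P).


SG = 259/(259 − 14.9)

1.0610


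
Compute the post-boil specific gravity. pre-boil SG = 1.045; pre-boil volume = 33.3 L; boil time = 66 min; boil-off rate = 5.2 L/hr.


V_post = V_pre − rate·(t/60);  SG_post = 1 + (SG_pre−1)·V_pre/V_post
V_post = 33.3 − 5.2·(66/60) = 27.5800
SG_post = 1 + (1.045 − 1)·33.3/27.5800

1.0543


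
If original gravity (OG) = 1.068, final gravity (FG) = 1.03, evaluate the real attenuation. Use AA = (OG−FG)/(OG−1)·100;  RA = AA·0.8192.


AA = (1.068 − 1.03)/(1.068 − 1)·100 = 55.8824
RA = 55.8824·0.8192

45.7788 %


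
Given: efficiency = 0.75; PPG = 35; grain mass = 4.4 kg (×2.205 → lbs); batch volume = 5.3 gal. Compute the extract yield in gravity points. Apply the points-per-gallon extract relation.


points = lbs × PPG × eff / vol
lbs = 4.4 × 2.205 = 9.7020
points = 9.7020 × 35 × 0.75 / 5.3

48.0524 points


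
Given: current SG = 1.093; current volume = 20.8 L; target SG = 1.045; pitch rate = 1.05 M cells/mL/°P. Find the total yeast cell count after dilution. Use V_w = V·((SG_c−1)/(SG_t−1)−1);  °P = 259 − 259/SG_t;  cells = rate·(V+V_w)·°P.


V_w = 20.8·((1.093−1)/(1.045−1)−1) = 22.1867
V_final = 20.8 + 22.1867 = 42.9867
°P = 259 − 259/1.045 = 11.1531
cells = 1.05·42.9867·11.1531

503.4068 billion cells


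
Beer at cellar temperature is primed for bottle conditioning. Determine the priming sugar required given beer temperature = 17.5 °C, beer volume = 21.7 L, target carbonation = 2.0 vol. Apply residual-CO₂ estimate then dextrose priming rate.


residual = 14.695·(0.01821 + 0.09011·e^(−0.04·T));  sugar = (target − residual)·4.0·V
residual = 14.695·(0.01821 + 0.09011·e^(−0.04·17.5)) = 0.9252
sugar = (2.0 − 0.9252)·4.0·21.7

93.2963 g


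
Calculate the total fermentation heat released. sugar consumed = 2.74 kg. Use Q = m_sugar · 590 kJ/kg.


Q = 2.74 · 590

1616.6000 kJ


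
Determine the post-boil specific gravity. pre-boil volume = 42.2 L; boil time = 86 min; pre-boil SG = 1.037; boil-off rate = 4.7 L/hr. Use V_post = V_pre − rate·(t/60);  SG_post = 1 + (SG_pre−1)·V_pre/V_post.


V_post = 42.2 − 4.7·(86/60) = 35.4633
SG_post = 1 + (1.037 − 1)·42.2/35.4633

1.0440


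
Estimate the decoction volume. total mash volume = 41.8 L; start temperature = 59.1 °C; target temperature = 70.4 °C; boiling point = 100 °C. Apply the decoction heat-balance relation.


V_dec = V_total·(T_target − T_start)/(T_boil − T_start)
V_dec = 41.8·(70.4 − 59.1)/(100 − 59.1)

11.5487 L


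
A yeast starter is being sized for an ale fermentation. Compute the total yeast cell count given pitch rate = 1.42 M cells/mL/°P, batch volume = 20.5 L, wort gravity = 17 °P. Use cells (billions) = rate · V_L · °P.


cells = 1.42 · 20.5 · 17

494.8700 billion cells


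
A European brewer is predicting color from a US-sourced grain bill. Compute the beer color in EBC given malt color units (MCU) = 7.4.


SRM = 1.4922·MCU^0.6859;  EBC = SRM·1.97
SRM = 1.4922·7.4^0.6859 = 5.8889
EBC = 5.8889·1.97

11.6011 EBC


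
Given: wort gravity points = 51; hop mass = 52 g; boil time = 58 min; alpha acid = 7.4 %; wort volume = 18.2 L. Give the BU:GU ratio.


U = 1.65·0.000125^(GP/1000)·(1−e^(−0.04t))/4.15;  IBU = (α/100)·m·U·1000/V;  BU:GU = IBU/GP
U = 1.65·0.000125^(51/1000)·(1−e^(−0.04·58))/4.15 = 0.2267
IBU = (7.4/100)·52·0.2267·1000/18.2 = 47.9310
BU:GU = 47.9310/51

0.9398


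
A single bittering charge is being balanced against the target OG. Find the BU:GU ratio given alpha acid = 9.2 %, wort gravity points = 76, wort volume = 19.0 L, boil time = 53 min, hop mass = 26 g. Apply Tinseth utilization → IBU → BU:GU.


U = 1.65·0.000125^(GP/1000)·(1−e^(−0.04t))/4.15;  IBU = (α/100)·m·U·1000/V;  BU:GU = IBU/GP
U = 1.65·0.000125^(76/1000)·(1−e^(−0.04·53))/4.15 = 0.1767
IBU = (9.2/100)·26·0.1767·1000/19.0 = 22.2472
BU:GU = 22.2472/76

0.2927


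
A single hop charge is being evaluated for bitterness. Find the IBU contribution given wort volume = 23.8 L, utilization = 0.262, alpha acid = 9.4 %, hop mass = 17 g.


IBU = (α/100)·mass·U·1000 / V
IBU = (9.4/100)·17·0.262·1000 / 23.8

17.5914 IBU


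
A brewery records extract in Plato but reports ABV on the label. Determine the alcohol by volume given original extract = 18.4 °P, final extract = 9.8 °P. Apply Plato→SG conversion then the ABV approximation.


SG = 259/(259 − P);  ABV = (OG − FG)·131.25
OG = 259/(259 − 18.4) = 1.0765
FG = 259/(259 − 9.8) = 1.0393
ABV = (1.0765 − 1.0393)·131.25

4.8759 % ABV


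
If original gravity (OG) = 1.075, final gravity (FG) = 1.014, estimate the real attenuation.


AA = (OG−FG)/(OG−1)·100;  RA = AA·0.8192
AA = (1.075 − 1.014)/(1.075 − 1)·100 = 81.3333
RA = 81.3333·0.8192

66.6283 %


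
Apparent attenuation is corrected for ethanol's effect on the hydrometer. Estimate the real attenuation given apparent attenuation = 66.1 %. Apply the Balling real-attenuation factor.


RA = AA · 0.8192
RA = 66.1 · 0.8192

54.1491 %


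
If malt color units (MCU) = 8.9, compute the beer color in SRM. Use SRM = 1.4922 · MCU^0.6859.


SRM = 1.4922 · 8.9^0.6859

6.6836 SRM


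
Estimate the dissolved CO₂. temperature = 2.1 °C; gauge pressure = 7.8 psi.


vols = (P + 14.695)·(0.01821 + 0.09011·e^(−0.04·T))
vols = (7.8 + 14.695)·(0.01821 + 0.09011·e^(−0.04·2.1))

2.2733 volumes


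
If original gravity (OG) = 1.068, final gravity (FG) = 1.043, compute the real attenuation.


AA = (OG−FG)/(OG−1)·100;  RA = AA·0.8192
AA = (1.068 − 1.043)/(1.068 − 1)·100 = 36.7647
RA = 36.7647·0.8192

30.1176 %


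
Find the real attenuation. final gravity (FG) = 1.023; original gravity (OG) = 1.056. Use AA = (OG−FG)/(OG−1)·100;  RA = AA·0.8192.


AA = (1.056 − 1.023)/(1.056 − 1)·100 = 58.9286
RA = 58.9286·0.8192

48.2743 %


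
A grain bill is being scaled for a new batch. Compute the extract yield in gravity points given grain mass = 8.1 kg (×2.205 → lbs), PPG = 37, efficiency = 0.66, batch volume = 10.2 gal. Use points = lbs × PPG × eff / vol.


lbs = 8.1 × 2.205 = 17.8605
points = 17.8605 × 37 × 0.66 / 10.2

42.7601 points


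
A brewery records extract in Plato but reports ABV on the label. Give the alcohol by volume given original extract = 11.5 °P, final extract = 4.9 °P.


SG = 259/(259 − P);  ABV = (OG − FG)·131.25
OG = 259/(259 − 11.5) = 1.0465
FG = 259/(259 − 4.9) = 1.0193
ABV = (1.0465 − 1.0193)·131.25

3.5675 % ABV


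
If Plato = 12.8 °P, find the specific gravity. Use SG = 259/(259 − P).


SG = 259/(259 − 12.8)

1.0520


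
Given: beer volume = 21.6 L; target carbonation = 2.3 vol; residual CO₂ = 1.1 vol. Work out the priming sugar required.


sugar = (target − residual)·4.0·V
sugar = (2.3 − 1.1)·4.0·21.6

103.6800 g


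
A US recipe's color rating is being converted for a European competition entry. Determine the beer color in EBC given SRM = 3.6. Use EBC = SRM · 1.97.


EBC = 3.6 · 1.97

7.0920 EBC


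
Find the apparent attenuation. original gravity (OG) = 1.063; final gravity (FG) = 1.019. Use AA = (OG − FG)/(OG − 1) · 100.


AA = (1.063 − 1.019)/(1.063 − 1) · 100

69.8413 %


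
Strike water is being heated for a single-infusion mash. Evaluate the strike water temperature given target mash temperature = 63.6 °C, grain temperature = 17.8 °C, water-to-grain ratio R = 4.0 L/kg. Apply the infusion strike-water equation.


T_strike = (0.41/R)·(T_mash − T_grain) + T_mash
T_strike = (0.41/4.0)·(63.6 − 17.8) + 63.6

68.2945 °C


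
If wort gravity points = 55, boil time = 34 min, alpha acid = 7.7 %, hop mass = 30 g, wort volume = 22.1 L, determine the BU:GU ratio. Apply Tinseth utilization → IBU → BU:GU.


U = 1.65·0.000125^(GP/1000)·(1−e^(−0.04t))/4.15;  IBU = (α/100)·m·U·1000/V;  BU:GU = IBU/GP
U = 1.65·0.000125^(55/1000)·(1−e^(−0.04·34))/4.15 = 0.1803
IBU = (7.7/100)·30·0.1803·1000/22.1 = 18.8440
BU:GU = 18.8440/55

0.3426


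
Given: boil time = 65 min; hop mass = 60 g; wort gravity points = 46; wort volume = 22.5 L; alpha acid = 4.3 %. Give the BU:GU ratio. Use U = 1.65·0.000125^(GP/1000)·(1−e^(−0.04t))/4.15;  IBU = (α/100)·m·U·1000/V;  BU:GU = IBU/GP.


U = 1.65·0.000125^(46/1000)·(1−e^(−0.04·65))/4.15 = 0.2434
IBU = (4.3/100)·60·0.2434·1000/22.5 = 27.9135
BU:GU = 27.9135/46

0.6068


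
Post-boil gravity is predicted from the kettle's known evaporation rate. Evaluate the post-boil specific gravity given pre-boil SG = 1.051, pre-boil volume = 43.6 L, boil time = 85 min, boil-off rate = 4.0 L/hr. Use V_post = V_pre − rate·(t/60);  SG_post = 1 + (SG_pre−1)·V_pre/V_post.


V_post = 43.6 − 4.0·(85/60) = 37.9333
SG_post = 1 + (1.051 − 1)·43.6/37.9333

1.0586


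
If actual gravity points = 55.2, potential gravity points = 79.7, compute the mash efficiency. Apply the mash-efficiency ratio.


efficiency = actual / potential × 100
efficiency = 55.2 / 79.7 × 100

69.2597 %


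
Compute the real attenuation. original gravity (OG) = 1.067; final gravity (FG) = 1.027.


AA = (OG−FG)/(OG−1)·100;  RA = AA·0.8192
AA = (1.067 − 1.027)/(1.067 − 1)·100 = 59.7015
RA = 59.7015·0.8192

48.9075 %


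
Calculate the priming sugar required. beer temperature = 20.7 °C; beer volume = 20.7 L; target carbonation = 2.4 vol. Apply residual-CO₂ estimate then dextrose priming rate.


residual = 14.695·(0.01821 + 0.09011·e^(−0.04·T));  sugar = (target − residual)·4.0·V
residual = 14.695·(0.01821 + 0.09011·e^(−0.04·20.7)) = 0.8462
sugar = (2.4 − 0.8462)·4.0·20.7

128.6585 g


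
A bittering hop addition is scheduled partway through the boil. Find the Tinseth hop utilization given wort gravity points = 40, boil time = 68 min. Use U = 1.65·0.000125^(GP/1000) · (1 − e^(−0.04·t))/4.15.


bigness = 1.65·0.000125^(40/1000) = 1.1518
boil_factor = (1 − e^(−0.04·68))/4.15 = 0.2251
U = 1.1518 · 0.2251

0.2592


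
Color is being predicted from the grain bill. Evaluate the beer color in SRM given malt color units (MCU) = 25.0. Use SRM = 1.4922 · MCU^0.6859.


SRM = 1.4922 · 25.0^0.6859

13.5729 SRM


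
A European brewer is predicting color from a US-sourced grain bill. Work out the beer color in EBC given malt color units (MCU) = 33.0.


SRM = 1.4922·MCU^0.6859;  EBC = SRM·1.97
SRM = 1.4922·33.0^0.6859 = 16.4201
EBC = 16.4201·1.97

32.3476 EBC


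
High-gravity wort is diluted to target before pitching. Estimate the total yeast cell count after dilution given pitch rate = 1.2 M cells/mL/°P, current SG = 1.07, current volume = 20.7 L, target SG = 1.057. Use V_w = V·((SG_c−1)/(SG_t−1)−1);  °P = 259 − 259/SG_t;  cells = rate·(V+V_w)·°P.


V_w = 20.7·((1.07−1)/(1.057−1)−1) = 4.7211
V_final = 20.7 + 4.7211 = 25.4211
°P = 259 − 259/1.057 = 13.9669
cells = 1.2·25.4211·13.9669

426.0636 billion cells


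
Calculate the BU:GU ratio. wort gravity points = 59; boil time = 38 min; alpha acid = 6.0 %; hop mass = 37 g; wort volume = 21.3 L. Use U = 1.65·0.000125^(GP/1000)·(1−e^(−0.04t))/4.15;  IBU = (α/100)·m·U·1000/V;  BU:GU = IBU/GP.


U = 1.65·0.000125^(59/1000)·(1−e^(−0.04·38))/4.15 = 0.1828
IBU = (6.0/100)·37·0.1828·1000/21.3 = 19.0519
BU:GU = 19.0519/59

0.3229


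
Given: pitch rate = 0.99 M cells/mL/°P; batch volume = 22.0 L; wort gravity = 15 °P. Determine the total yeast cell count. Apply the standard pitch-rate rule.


cells (billions) = rate · V_L · °P
cells = 0.99 · 22.0 · 15

326.7000 billion cells


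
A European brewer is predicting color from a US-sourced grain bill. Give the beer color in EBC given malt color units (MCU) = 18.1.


SRM = 1.4922·MCU^0.6859;  EBC = SRM·1.97
SRM = 1.4922·18.1^0.6859 = 10.8760
EBC = 10.8760·1.97

21.4257 EBC


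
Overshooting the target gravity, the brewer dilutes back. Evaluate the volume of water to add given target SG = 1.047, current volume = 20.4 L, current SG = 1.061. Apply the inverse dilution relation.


V_water = V·((SG_curr − 1)/(SG_target − 1) − 1)
V_water = 20.4·((1.061 − 1)/(1.047 − 1) − 1)

6.0766 L


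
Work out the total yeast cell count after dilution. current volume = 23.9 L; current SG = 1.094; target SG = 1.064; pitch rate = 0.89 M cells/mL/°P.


V_w = V·((SG_c−1)/(SG_t−1)−1);  °P = 259 − 259/SG_t;  cells = rate·(V+V_w)·°P
V_w = 23.9·((1.094−1)/(1.064−1)−1) = 11.2031
V_final = 23.9 + 11.2031 = 35.1031
°P = 259 − 259/1.064 = 15.5789
cells = 0.89·35.1031·15.5789

486.7141 billion cells


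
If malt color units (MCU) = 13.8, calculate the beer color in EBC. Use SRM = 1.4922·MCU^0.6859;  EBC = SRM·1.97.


SRM = 1.4922·13.8^0.6859 = 9.0296
EBC = 9.0296·1.97

17.7884 EBC


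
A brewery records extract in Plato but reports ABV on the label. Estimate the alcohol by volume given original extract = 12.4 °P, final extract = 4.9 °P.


SG = 259/(259 − P);  ABV = (OG − FG)·131.25
OG = 259/(259 − 12.4) = 1.0503
FG = 259/(259 − 4.9) = 1.0193
ABV = (1.0503 − 1.0193)·131.25

4.0688 % ABV


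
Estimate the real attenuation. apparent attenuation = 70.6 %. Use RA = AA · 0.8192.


RA = 70.6 · 0.8192

57.8355 %


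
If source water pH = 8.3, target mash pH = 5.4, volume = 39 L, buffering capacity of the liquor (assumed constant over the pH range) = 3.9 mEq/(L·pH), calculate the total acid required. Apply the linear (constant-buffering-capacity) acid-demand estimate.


acid = buffering capacity · (pH_source − pH_target) · V
acid = 3.9 · (8.3 − 5.4) · 39

441.0900 mEq


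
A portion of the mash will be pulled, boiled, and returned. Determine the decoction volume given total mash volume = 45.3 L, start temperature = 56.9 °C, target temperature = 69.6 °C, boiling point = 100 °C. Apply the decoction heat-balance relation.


V_dec = V_total·(T_target − T_start)/(T_boil − T_start)
V_dec = 45.3·(69.6 − 56.9)/(100 − 56.9)

13.3483 L


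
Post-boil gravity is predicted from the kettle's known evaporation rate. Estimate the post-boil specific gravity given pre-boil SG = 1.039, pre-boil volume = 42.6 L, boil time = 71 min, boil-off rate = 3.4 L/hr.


V_post = V_pre − rate·(t/60);  SG_post = 1 + (SG_pre−1)·V_pre/V_post
V_post = 42.6 − 3.4·(71/60) = 38.5767
SG_post = 1 + (1.039 − 1)·42.6/38.5767

1.0431


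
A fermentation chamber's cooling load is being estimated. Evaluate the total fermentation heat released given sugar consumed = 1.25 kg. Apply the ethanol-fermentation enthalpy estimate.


Q = m_sugar · 590 kJ/kg
Q = 1.25 · 590

737.5000 kJ


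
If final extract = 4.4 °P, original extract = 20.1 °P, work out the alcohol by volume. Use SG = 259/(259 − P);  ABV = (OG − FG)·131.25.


OG = 259/(259 − 20.1) = 1.0841
FG = 259/(259 − 4.4) = 1.0173
ABV = (1.0841 − 1.0173)·131.25

8.7745 % ABV


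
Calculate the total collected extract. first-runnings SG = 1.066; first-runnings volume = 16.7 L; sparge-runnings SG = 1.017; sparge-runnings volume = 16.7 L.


total = Σ (SG_i − 1)·1000·V_i
first = (1.066 − 1)·1000·16.7 = 1102.2000
sparge = (1.017 − 1)·1000·16.7 = 283.9000
total = 1102.2000 + 283.9000

1386.1000 gravity·L


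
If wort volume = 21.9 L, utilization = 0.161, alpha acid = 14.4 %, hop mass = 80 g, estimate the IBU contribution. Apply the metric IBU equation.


IBU = (α/100)·mass·U·1000 / V
IBU = (14.4/100)·80·0.161·1000 / 21.9

84.6904 IBU


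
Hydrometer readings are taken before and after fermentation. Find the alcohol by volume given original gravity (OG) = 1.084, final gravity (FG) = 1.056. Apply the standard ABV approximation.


ABV = (OG − FG) · 131.25
ABV = (1.084 − 1.056) · 131.25

3.6750 % ABV


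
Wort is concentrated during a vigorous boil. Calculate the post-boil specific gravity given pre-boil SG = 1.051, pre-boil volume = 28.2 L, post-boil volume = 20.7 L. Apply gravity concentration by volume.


SG_post = 1 + (SG_pre − 1)·V_pre/V_post
pts_pre = (1.051 − 1)·1000 = 51.0000
pts_post = 51.0000·28.2/20.7 = 69.4783
SG_post = 1 + 69.4783/1000

1.0695


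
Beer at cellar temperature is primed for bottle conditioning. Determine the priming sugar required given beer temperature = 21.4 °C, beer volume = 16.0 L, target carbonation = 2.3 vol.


residual = 14.695·(0.01821 + 0.09011·e^(−0.04·T));  sugar = (target − residual)·4.0·V
residual = 14.695·(0.01821 + 0.09011·e^(−0.04·21.4)) = 0.8302
sugar = (2.3 − 0.8302)·4.0·16.0

94.0686 g


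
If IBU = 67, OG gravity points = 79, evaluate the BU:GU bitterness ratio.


BU:GU = IBU / OG_points
BU:GU = 67 / 79

0.8481


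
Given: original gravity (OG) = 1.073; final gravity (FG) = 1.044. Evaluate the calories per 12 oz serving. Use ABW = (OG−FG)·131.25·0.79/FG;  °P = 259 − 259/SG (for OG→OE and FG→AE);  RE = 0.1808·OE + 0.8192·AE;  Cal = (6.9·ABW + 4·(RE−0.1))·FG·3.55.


ABW = (1.073 − 1.044)·131.25·0.79/1.044 = 2.8802
OE = 259 − 259/1.073 = 17.6207 °P
AE = 259 − 259/1.044 = 10.9157 °P
RE = 0.1808·17.6207 + 0.8192·10.9157 = 12.1280 °P
Cal = (6.9·2.8802 + 4·(12.1280−0.1))·1.044·3.55

251.9672 kcal


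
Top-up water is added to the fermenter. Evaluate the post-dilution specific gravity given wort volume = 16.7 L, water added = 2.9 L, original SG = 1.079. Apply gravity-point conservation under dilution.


SG_new = 1 + (SG_old − 1)·V_old/(V_old + V_water)
pts = (1.079 − 1)·1000·16.7/(16.7 + 2.9) = 67.3112
SG_new = 1 + 67.3112/1000

1.0673


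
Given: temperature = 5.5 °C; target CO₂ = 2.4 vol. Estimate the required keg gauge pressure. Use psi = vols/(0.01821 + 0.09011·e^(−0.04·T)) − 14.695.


psi = 2.4/(0.01821 + 0.09011·e^(−0.04·5.5)) − 14.695

11.8170 psi


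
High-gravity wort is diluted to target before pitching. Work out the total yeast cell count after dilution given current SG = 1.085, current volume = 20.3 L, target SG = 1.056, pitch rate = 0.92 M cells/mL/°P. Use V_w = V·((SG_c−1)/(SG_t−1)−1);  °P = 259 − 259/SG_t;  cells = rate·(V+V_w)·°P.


V_w = 20.3·((1.085−1)/(1.056−1)−1) = 10.5125
V_final = 20.3 + 10.5125 = 30.8125
°P = 259 − 259/1.056 = 13.7348
cells = 0.92·30.8125·13.7348

389.3486 billion cells
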